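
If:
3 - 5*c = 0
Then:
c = 3/5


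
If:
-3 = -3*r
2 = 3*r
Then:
No Solution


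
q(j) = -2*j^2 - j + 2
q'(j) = -4*j - 1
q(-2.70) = -9.88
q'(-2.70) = 9.80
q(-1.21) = 0.28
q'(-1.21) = 3.84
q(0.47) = 1.09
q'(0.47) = -2.88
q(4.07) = -35.20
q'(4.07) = -17.28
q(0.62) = 0.61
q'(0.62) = -3.48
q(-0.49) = 2.01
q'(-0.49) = 0.96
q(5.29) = -59.26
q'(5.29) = -22.16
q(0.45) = 1.14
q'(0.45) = -2.80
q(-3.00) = -13.00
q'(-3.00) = 11.00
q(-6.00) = -64.00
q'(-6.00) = 23.00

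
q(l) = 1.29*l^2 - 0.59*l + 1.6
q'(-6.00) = -16.07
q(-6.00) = 51.58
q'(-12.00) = -31.55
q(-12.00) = 194.44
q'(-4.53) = -12.28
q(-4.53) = 30.74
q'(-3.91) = -10.68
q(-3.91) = 23.63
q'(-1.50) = -4.46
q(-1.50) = 5.39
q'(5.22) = 12.88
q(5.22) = 33.67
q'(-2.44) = -6.89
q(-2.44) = 10.72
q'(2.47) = 5.78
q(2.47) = 8.01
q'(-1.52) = -4.51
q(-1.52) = 5.48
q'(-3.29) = -9.08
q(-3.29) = 17.50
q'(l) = 2.58*l - 0.59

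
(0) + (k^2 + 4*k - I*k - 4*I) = k^2 + 4*k - I*k - 4*I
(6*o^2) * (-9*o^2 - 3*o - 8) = -54*o^4 - 18*o^3 - 48*o^2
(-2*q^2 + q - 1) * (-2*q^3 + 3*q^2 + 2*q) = 4*q^5 - 8*q^4 + q^3 - q^2 - 2*q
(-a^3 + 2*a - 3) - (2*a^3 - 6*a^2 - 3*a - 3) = -3*a^3 + 6*a^2 + 5*a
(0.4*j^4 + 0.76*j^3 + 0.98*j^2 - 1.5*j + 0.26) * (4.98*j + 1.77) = 1.992*j^5 + 4.4928*j^4 + 6.2256*j^3 - 5.7354*j^2 - 1.3602*j + 0.4602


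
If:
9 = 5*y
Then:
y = 9/5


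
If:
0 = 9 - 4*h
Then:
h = 9/4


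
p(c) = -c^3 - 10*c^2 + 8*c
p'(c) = -3*c^2 - 20*c + 8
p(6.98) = -771.43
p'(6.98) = -277.76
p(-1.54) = -32.38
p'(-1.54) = 31.69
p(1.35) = -9.89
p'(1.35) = -24.47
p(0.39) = 1.54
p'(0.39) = -0.26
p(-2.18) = -54.60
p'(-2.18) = 37.34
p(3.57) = -144.39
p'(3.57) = -101.63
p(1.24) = -7.36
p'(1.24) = -21.41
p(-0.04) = -0.34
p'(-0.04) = 8.80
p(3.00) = -93.00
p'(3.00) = -79.00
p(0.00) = 0.00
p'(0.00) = 8.00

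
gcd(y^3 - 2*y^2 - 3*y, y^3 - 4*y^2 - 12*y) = y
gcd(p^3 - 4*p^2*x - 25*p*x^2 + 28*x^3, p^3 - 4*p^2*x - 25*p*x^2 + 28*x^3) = p^3 - 4*p^2*x - 25*p*x^2 + 28*x^3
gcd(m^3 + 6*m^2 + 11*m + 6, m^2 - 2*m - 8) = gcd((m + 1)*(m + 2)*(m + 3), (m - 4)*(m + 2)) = m + 2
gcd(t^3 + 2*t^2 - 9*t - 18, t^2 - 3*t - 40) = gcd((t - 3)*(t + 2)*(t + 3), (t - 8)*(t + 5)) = 1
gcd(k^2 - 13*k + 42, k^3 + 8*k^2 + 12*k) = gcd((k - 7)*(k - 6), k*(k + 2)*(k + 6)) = 1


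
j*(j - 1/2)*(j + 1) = j^3 + j^2/2 - j/2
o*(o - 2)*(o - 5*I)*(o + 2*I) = o^4 - 2*o^3 - 3*I*o^3 + 10*o^2 + 6*I*o^2 - 20*o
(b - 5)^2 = b^2 - 10*b + 25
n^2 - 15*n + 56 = (n - 8)*(n - 7)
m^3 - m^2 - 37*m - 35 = (m - 7)*(m + 1)*(m + 5)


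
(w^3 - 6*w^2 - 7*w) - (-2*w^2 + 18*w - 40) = w^3 - 4*w^2 - 25*w + 40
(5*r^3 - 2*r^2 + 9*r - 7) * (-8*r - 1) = -40*r^4 + 11*r^3 - 70*r^2 + 47*r + 7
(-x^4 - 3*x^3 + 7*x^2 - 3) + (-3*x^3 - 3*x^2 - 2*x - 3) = -x^4 - 6*x^3 + 4*x^2 - 2*x - 6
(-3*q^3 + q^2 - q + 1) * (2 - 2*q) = 6*q^4 - 8*q^3 + 4*q^2 - 4*q + 2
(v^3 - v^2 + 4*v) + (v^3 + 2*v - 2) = 2*v^3 - v^2 + 6*v - 2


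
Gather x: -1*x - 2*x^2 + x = -2*x^2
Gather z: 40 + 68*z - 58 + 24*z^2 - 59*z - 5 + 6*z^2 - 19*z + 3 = 30*z^2 - 10*z - 20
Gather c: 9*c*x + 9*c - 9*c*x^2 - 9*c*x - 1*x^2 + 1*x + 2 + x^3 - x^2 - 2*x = c*(9 - 9*x^2) + x^3 - 2*x^2 - x + 2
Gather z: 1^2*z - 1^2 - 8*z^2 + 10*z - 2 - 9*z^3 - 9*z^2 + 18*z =-9*z^3 - 17*z^2 + 29*z - 3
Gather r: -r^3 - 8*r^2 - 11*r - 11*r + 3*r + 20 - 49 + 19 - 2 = -r^3 - 8*r^2 - 19*r - 12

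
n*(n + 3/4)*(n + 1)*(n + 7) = n^4 + 35*n^3/4 + 13*n^2 + 21*n/4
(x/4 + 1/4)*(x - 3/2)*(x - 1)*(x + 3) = x^4/4 + 3*x^3/8 - 11*x^2/8 - 3*x/8 + 9/8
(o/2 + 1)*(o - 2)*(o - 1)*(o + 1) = o^4/2 - 5*o^2/2 + 2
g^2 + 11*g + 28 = (g + 4)*(g + 7)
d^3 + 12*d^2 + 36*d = d*(d + 6)^2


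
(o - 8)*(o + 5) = o^2 - 3*o - 40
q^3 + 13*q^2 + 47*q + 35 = (q + 1)*(q + 5)*(q + 7)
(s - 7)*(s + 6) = s^2 - s - 42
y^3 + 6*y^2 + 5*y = y*(y + 1)*(y + 5)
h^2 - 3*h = h*(h - 3)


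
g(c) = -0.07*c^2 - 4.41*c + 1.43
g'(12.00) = -6.09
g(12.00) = -61.57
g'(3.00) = -4.83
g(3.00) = -12.43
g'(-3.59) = -3.91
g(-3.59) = 16.36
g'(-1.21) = -4.24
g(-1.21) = 6.66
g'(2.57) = -4.77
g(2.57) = -10.37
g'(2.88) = -4.81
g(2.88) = -11.85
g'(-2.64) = -4.04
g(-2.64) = 12.58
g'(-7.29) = -3.39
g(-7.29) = 29.86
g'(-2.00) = -4.13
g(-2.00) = 9.97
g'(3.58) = -4.91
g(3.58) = -15.25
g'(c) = -0.14*c - 4.41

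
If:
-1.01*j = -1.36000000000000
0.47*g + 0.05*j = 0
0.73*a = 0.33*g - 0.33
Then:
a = -0.52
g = -0.14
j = 1.35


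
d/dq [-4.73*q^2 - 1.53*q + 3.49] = -9.46*q - 1.53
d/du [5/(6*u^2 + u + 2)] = 5*(-12*u - 1)/(6*u^2 + u + 2)^2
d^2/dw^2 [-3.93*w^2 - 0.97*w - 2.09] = -7.86000000000000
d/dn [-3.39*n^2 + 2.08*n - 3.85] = 2.08 - 6.78*n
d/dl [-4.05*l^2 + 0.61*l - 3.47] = 0.61 - 8.1*l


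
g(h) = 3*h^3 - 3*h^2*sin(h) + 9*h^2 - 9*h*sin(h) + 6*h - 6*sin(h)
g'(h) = -3*h^2*cos(h) + 9*h^2 - 6*h*sin(h) - 9*h*cos(h) + 18*h - 9*sin(h) - 6*cos(h) + 6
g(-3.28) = -29.92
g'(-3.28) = 53.93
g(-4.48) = -141.19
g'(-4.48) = 129.36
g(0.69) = 0.73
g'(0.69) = 3.82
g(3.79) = 365.58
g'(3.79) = 288.98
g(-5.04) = -220.58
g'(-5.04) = 152.15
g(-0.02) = -0.00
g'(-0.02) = 0.00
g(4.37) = 545.12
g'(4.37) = 324.16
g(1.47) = 12.22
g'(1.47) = 31.59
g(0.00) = 0.00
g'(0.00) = 0.00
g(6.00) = 1054.94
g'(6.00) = 289.27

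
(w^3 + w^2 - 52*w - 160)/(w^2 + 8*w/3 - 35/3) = 3*(w^2 - 4*w - 32)/(3*w - 7)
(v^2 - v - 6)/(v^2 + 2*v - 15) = (v + 2)/(v + 5)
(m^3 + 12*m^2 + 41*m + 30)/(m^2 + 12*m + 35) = (m^2 + 7*m + 6)/(m + 7)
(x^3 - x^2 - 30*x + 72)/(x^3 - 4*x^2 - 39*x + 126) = (x - 4)/(x - 7)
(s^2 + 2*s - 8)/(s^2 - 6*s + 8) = (s + 4)/(s - 4)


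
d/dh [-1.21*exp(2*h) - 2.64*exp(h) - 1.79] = (-2.42*exp(h) - 2.64)*exp(h)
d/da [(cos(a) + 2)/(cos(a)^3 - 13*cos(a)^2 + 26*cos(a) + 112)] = (2*cos(a) - 15)*sin(a)/((cos(a) - 8)^2*(cos(a) - 7)^2)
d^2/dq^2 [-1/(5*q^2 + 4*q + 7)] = 2*(25*q^2 + 20*q - 4*(5*q + 2)^2 + 35)/(5*q^2 + 4*q + 7)^3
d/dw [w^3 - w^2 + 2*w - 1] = 3*w^2 - 2*w + 2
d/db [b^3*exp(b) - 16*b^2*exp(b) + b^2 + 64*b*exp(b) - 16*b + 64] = b^3*exp(b) - 13*b^2*exp(b) + 32*b*exp(b) + 2*b + 64*exp(b) - 16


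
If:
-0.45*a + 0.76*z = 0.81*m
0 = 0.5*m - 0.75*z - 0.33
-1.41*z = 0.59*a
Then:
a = -2.06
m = 1.95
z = 0.86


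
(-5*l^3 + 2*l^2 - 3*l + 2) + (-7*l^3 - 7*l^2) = -12*l^3 - 5*l^2 - 3*l + 2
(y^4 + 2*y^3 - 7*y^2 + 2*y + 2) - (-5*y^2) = y^4 + 2*y^3 - 2*y^2 + 2*y + 2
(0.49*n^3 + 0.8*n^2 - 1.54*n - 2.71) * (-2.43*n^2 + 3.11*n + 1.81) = -1.1907*n^5 - 0.4201*n^4 + 7.1171*n^3 + 3.2439*n^2 - 11.2155*n - 4.9051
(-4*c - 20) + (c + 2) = -3*c - 18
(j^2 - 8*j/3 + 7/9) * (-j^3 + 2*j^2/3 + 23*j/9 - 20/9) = -j^5 + 10*j^4/3 - 230*j^2/27 + 641*j/81 - 140/81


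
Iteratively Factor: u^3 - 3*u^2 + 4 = (u - 2)*(u^2 - u - 2) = (u - 2)^2*(u + 1)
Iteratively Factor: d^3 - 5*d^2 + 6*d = (d)*(d^2 - 5*d + 6) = d*(d - 2)*(d - 3)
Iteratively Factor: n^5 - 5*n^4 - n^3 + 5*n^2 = (n)*(n^4 - 5*n^3 - n^2 + 5*n) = n*(n + 1)*(n^3 - 6*n^2 + 5*n) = n^2*(n + 1)*(n^2 - 6*n + 5) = n^2*(n - 5)*(n + 1)*(n - 1)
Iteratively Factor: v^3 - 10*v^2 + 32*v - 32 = (v - 4)*(v^2 - 6*v + 8) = (v - 4)*(v - 2)*(v - 4)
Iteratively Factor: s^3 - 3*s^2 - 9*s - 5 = (s - 5)*(s^2 + 2*s + 1) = (s - 5)*(s + 1)*(s + 1)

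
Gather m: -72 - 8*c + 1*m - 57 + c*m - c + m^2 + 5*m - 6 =-9*c + m^2 + m*(c + 6) - 135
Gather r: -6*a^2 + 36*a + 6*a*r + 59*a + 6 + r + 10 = -6*a^2 + 95*a + r*(6*a + 1) + 16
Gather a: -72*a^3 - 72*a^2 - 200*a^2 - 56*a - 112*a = -72*a^3 - 272*a^2 - 168*a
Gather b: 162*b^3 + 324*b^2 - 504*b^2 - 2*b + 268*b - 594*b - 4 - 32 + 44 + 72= 162*b^3 - 180*b^2 - 328*b + 80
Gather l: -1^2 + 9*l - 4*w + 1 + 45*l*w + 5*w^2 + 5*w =l*(45*w + 9) + 5*w^2 + w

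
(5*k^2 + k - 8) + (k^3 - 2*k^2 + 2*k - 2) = k^3 + 3*k^2 + 3*k - 10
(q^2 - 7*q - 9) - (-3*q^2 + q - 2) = 4*q^2 - 8*q - 7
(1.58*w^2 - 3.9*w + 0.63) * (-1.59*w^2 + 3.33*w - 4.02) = -2.5122*w^4 + 11.4624*w^3 - 20.3403*w^2 + 17.7759*w - 2.5326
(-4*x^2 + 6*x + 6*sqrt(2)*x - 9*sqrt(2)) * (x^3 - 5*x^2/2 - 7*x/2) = -4*x^5 + 6*sqrt(2)*x^4 + 16*x^4 - 24*sqrt(2)*x^3 - x^3 - 21*x^2 + 3*sqrt(2)*x^2/2 + 63*sqrt(2)*x/2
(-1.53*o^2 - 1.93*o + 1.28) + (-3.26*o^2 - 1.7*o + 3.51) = -4.79*o^2 - 3.63*o + 4.79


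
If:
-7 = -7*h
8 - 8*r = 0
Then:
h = 1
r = 1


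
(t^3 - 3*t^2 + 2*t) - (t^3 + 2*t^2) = -5*t^2 + 2*t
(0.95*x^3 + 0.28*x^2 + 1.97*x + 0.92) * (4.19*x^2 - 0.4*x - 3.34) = 3.9805*x^5 + 0.7932*x^4 + 4.9693*x^3 + 2.1316*x^2 - 6.9478*x - 3.0728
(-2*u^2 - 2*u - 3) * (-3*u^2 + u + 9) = 6*u^4 + 4*u^3 - 11*u^2 - 21*u - 27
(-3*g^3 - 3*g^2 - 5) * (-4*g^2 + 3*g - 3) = 12*g^5 + 3*g^4 + 29*g^2 - 15*g + 15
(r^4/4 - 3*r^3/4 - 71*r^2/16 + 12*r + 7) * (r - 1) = r^5/4 - r^4 - 59*r^3/16 + 263*r^2/16 - 5*r - 7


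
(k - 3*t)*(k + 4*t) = k^2 + k*t - 12*t^2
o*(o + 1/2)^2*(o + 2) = o^4 + 3*o^3 + 9*o^2/4 + o/2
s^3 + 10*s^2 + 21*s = s*(s + 3)*(s + 7)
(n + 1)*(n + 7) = n^2 + 8*n + 7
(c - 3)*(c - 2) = c^2 - 5*c + 6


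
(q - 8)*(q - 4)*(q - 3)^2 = q^4 - 18*q^3 + 113*q^2 - 300*q + 288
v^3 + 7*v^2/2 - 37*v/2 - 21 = (v - 7/2)*(v + 1)*(v + 6)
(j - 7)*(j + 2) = j^2 - 5*j - 14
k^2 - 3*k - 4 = (k - 4)*(k + 1)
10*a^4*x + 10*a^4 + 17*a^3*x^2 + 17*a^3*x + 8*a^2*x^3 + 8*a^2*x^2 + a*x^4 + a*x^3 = (a + x)*(2*a + x)*(5*a + x)*(a*x + a)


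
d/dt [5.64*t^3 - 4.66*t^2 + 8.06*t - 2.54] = 16.92*t^2 - 9.32*t + 8.06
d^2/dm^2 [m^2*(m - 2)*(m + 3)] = 12*m^2 + 6*m - 12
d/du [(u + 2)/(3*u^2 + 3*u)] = (u*(u + 1) - (u + 2)*(2*u + 1))/(3*u^2*(u + 1)^2)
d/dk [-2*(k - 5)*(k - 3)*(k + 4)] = -6*k^2 + 16*k + 34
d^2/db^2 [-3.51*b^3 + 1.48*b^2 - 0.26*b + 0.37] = 2.96 - 21.06*b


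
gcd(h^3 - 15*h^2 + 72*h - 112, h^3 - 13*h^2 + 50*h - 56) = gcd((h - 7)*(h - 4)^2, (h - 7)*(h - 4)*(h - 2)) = h^2 - 11*h + 28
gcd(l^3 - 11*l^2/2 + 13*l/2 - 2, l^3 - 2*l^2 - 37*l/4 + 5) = l^2 - 9*l/2 + 2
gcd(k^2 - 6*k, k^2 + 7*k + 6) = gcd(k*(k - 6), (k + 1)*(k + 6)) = 1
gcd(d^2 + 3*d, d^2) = d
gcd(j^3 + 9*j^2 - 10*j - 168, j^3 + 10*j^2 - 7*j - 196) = j^2 + 3*j - 28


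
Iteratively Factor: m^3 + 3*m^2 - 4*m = (m + 4)*(m^2 - m) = (m - 1)*(m + 4)*(m)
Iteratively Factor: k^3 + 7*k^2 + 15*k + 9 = (k + 3)*(k^2 + 4*k + 3) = (k + 1)*(k + 3)*(k + 3)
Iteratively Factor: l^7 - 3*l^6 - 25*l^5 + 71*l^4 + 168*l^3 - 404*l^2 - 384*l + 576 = (l - 4)*(l^6 + l^5 - 21*l^4 - 13*l^3 + 116*l^2 + 60*l - 144) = (l - 4)*(l + 2)*(l^5 - l^4 - 19*l^3 + 25*l^2 + 66*l - 72) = (l - 4)*(l + 2)^2*(l^4 - 3*l^3 - 13*l^2 + 51*l - 36) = (l - 4)*(l + 2)^2*(l + 4)*(l^3 - 7*l^2 + 15*l - 9) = (l - 4)*(l - 1)*(l + 2)^2*(l + 4)*(l^2 - 6*l + 9) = (l - 4)*(l - 3)*(l - 1)*(l + 2)^2*(l + 4)*(l - 3)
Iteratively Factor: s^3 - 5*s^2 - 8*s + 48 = (s + 3)*(s^2 - 8*s + 16) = (s - 4)*(s + 3)*(s - 4)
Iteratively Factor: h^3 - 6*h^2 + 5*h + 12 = (h - 3)*(h^2 - 3*h - 4) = (h - 3)*(h + 1)*(h - 4)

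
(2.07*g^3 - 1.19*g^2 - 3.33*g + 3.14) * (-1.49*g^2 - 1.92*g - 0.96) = -3.0843*g^5 - 2.2013*g^4 + 5.2593*g^3 + 2.8574*g^2 - 2.832*g - 3.0144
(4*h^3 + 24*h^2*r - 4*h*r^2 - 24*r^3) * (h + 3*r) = 4*h^4 + 36*h^3*r + 68*h^2*r^2 - 36*h*r^3 - 72*r^4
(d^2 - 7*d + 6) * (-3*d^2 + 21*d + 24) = -3*d^4 + 42*d^3 - 141*d^2 - 42*d + 144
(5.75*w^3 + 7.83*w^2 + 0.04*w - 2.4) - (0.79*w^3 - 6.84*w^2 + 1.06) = 4.96*w^3 + 14.67*w^2 + 0.04*w - 3.46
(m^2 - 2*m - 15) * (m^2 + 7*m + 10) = m^4 + 5*m^3 - 19*m^2 - 125*m - 150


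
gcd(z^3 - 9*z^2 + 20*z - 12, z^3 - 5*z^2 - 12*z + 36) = z^2 - 8*z + 12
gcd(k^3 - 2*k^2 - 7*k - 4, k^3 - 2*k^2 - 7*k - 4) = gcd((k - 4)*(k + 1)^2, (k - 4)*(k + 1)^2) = k^3 - 2*k^2 - 7*k - 4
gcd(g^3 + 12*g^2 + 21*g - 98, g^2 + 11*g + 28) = g + 7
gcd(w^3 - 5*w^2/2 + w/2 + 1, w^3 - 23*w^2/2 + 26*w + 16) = w + 1/2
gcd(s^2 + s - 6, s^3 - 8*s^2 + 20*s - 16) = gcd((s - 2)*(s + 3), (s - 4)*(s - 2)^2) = s - 2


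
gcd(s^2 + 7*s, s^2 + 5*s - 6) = 1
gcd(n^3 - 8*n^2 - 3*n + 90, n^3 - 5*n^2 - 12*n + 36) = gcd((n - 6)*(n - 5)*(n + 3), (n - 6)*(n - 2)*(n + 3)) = n^2 - 3*n - 18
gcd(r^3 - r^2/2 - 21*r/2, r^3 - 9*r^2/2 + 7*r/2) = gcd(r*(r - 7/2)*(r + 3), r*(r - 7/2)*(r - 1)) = r^2 - 7*r/2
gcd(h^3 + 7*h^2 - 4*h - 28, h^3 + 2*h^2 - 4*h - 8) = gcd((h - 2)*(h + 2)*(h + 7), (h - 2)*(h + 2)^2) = h^2 - 4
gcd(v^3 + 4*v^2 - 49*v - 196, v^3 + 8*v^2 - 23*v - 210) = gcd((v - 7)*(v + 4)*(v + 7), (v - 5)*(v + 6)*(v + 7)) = v + 7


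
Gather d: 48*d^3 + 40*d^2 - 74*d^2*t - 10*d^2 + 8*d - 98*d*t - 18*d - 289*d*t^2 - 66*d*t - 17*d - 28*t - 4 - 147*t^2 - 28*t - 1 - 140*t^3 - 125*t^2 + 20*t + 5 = 48*d^3 + d^2*(30 - 74*t) + d*(-289*t^2 - 164*t - 27) - 140*t^3 - 272*t^2 - 36*t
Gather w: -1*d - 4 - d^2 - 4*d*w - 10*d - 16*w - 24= -d^2 - 11*d + w*(-4*d - 16) - 28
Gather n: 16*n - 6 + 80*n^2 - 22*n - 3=80*n^2 - 6*n - 9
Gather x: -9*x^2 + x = -9*x^2 + x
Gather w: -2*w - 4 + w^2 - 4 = w^2 - 2*w - 8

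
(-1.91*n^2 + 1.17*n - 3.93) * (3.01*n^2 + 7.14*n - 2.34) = -5.7491*n^4 - 10.1157*n^3 + 0.993899999999999*n^2 - 30.798*n + 9.1962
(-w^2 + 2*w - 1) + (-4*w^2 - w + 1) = -5*w^2 + w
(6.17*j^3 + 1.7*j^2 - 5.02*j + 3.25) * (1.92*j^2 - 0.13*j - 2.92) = 11.8464*j^5 + 2.4619*j^4 - 27.8758*j^3 + 1.9286*j^2 + 14.2359*j - 9.49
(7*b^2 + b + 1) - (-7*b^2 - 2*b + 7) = 14*b^2 + 3*b - 6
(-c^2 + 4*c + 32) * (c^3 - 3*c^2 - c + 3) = -c^5 + 7*c^4 + 21*c^3 - 103*c^2 - 20*c + 96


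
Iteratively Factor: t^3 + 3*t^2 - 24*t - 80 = (t - 5)*(t^2 + 8*t + 16) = (t - 5)*(t + 4)*(t + 4)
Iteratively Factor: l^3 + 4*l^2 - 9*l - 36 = (l + 4)*(l^2 - 9) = (l - 3)*(l + 4)*(l + 3)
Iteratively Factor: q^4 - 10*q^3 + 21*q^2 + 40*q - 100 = (q + 2)*(q^3 - 12*q^2 + 45*q - 50) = (q - 5)*(q + 2)*(q^2 - 7*q + 10) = (q - 5)*(q - 2)*(q + 2)*(q - 5)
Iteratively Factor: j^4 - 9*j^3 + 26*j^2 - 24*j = (j - 2)*(j^3 - 7*j^2 + 12*j) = (j - 3)*(j - 2)*(j^2 - 4*j) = (j - 4)*(j - 3)*(j - 2)*(j)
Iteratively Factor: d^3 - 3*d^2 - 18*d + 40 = (d - 5)*(d^2 + 2*d - 8) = (d - 5)*(d - 2)*(d + 4)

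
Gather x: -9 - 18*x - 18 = -18*x - 27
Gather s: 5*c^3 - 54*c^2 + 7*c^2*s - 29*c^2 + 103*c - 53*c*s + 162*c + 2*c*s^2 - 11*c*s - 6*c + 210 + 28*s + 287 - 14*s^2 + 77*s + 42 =5*c^3 - 83*c^2 + 259*c + s^2*(2*c - 14) + s*(7*c^2 - 64*c + 105) + 539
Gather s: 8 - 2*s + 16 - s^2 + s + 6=-s^2 - s + 30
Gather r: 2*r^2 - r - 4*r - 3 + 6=2*r^2 - 5*r + 3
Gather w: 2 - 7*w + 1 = 3 - 7*w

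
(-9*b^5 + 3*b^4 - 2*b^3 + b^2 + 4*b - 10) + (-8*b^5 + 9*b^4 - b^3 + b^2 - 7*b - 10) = -17*b^5 + 12*b^4 - 3*b^3 + 2*b^2 - 3*b - 20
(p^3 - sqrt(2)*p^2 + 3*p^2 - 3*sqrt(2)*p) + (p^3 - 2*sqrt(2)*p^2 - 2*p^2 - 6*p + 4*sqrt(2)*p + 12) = 2*p^3 - 3*sqrt(2)*p^2 + p^2 - 6*p + sqrt(2)*p + 12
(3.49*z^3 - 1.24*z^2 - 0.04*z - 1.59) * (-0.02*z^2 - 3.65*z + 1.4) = -0.0698*z^5 - 12.7137*z^4 + 9.4128*z^3 - 1.5582*z^2 + 5.7475*z - 2.226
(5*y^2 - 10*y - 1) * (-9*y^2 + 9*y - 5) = -45*y^4 + 135*y^3 - 106*y^2 + 41*y + 5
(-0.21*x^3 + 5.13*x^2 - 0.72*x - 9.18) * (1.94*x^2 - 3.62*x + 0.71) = -0.4074*x^5 + 10.7124*x^4 - 20.1165*x^3 - 11.5605*x^2 + 32.7204*x - 6.5178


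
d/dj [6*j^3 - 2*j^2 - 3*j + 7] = 18*j^2 - 4*j - 3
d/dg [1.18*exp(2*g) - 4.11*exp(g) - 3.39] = (2.36*exp(g) - 4.11)*exp(g)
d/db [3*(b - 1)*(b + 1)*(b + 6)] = 9*b^2 + 36*b - 3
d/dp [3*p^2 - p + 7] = 6*p - 1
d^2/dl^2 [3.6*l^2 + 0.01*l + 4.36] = 7.20000000000000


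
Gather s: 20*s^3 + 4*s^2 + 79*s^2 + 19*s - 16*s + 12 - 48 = 20*s^3 + 83*s^2 + 3*s - 36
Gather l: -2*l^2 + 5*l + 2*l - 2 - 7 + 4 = -2*l^2 + 7*l - 5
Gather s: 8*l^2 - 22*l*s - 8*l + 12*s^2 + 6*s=8*l^2 - 8*l + 12*s^2 + s*(6 - 22*l)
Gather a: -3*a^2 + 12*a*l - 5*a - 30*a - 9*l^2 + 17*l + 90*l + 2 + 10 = -3*a^2 + a*(12*l - 35) - 9*l^2 + 107*l + 12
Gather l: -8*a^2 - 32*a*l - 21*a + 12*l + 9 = -8*a^2 - 21*a + l*(12 - 32*a) + 9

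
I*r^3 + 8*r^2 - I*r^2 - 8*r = r*(r - 8*I)*(I*r - I)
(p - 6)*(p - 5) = p^2 - 11*p + 30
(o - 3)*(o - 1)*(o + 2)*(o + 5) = o^4 + 3*o^3 - 15*o^2 - 19*o + 30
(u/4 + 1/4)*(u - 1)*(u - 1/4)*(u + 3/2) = u^4/4 + 5*u^3/16 - 11*u^2/32 - 5*u/16 + 3/32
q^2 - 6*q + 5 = (q - 5)*(q - 1)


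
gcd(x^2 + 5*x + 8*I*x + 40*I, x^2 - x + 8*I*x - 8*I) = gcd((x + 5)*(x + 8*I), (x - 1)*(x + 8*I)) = x + 8*I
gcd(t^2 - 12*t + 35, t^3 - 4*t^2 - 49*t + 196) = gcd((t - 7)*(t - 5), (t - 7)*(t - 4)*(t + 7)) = t - 7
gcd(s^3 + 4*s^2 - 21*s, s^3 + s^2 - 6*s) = s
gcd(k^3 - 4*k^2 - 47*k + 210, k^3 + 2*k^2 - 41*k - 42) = k^2 + k - 42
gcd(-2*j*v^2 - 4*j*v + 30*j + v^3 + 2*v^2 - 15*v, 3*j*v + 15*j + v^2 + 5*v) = v + 5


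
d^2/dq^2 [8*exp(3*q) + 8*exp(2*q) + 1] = (72*exp(q) + 32)*exp(2*q)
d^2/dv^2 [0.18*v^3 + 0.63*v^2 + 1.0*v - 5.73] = 1.08*v + 1.26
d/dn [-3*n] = -3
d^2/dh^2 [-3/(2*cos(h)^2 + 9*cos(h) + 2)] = 3*(16*sin(h)^4 - 73*sin(h)^2 - 171*cos(h)/2 + 27*cos(3*h)/2 - 97)/(-2*sin(h)^2 + 9*cos(h) + 4)^3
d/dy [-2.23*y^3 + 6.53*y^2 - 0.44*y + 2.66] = -6.69*y^2 + 13.06*y - 0.44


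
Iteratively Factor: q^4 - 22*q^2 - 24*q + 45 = (q - 5)*(q^3 + 5*q^2 + 3*q - 9) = (q - 5)*(q + 3)*(q^2 + 2*q - 3) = (q - 5)*(q - 1)*(q + 3)*(q + 3)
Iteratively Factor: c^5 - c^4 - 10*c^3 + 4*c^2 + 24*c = (c + 2)*(c^4 - 3*c^3 - 4*c^2 + 12*c) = (c + 2)^2*(c^3 - 5*c^2 + 6*c) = (c - 3)*(c + 2)^2*(c^2 - 2*c) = c*(c - 3)*(c + 2)^2*(c - 2)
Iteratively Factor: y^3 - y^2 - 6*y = (y - 3)*(y^2 + 2*y) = y*(y - 3)*(y + 2)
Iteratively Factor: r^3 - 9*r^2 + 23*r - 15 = (r - 1)*(r^2 - 8*r + 15) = (r - 3)*(r - 1)*(r - 5)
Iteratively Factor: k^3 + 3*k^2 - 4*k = (k)*(k^2 + 3*k - 4) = k*(k + 4)*(k - 1)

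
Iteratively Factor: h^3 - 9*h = (h + 3)*(h^2 - 3*h) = h*(h + 3)*(h - 3)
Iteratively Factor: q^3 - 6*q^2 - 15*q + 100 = (q + 4)*(q^2 - 10*q + 25) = (q - 5)*(q + 4)*(q - 5)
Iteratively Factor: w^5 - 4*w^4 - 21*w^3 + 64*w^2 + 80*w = (w)*(w^4 - 4*w^3 - 21*w^2 + 64*w + 80) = w*(w - 4)*(w^3 - 21*w - 20) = w*(w - 4)*(w + 4)*(w^2 - 4*w - 5) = w*(w - 5)*(w - 4)*(w + 4)*(w + 1)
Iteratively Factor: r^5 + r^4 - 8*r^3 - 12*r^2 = (r + 2)*(r^4 - r^3 - 6*r^2) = (r + 2)^2*(r^3 - 3*r^2) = r*(r + 2)^2*(r^2 - 3*r) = r*(r - 3)*(r + 2)^2*(r)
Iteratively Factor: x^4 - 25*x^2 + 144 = (x - 3)*(x^3 + 3*x^2 - 16*x - 48) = (x - 3)*(x + 3)*(x^2 - 16) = (x - 4)*(x - 3)*(x + 3)*(x + 4)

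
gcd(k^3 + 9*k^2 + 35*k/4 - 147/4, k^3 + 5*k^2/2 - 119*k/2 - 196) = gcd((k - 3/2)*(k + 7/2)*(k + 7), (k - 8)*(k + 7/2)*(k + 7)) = k^2 + 21*k/2 + 49/2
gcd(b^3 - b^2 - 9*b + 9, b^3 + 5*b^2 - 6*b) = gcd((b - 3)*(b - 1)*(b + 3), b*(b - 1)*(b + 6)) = b - 1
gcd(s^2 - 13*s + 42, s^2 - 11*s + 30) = s - 6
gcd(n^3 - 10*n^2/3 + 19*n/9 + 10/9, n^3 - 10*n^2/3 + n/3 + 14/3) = n - 2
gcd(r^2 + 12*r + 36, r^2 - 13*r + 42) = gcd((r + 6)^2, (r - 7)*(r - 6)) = 1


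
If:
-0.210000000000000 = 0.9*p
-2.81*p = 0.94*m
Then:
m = 0.70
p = -0.23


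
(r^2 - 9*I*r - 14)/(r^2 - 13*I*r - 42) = (r - 2*I)/(r - 6*I)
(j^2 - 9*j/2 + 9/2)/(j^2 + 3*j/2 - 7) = (2*j^2 - 9*j + 9)/(2*j^2 + 3*j - 14)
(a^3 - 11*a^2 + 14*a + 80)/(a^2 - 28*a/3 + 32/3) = 3*(a^2 - 3*a - 10)/(3*a - 4)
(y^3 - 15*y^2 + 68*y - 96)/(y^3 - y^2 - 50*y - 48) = (y^2 - 7*y + 12)/(y^2 + 7*y + 6)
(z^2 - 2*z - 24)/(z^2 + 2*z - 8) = (z - 6)/(z - 2)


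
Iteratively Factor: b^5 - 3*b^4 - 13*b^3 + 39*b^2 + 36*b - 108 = (b + 2)*(b^4 - 5*b^3 - 3*b^2 + 45*b - 54) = (b - 2)*(b + 2)*(b^3 - 3*b^2 - 9*b + 27) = (b - 3)*(b - 2)*(b + 2)*(b^2 - 9) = (b - 3)^2*(b - 2)*(b + 2)*(b + 3)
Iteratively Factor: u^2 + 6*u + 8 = (u + 2)*(u + 4)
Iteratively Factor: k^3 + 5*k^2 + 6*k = (k + 2)*(k^2 + 3*k) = (k + 2)*(k + 3)*(k)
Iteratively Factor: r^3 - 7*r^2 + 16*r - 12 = (r - 2)*(r^2 - 5*r + 6) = (r - 3)*(r - 2)*(r - 2)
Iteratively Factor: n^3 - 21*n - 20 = (n - 5)*(n^2 + 5*n + 4) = (n - 5)*(n + 4)*(n + 1)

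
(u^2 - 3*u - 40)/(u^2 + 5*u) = (u - 8)/u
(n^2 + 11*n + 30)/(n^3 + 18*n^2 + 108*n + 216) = (n + 5)/(n^2 + 12*n + 36)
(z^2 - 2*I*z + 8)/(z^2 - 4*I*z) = (z + 2*I)/z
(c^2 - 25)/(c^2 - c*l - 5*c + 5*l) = (c + 5)/(c - l)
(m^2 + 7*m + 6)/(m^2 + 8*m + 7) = (m + 6)/(m + 7)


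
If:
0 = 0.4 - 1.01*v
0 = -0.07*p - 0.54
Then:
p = -7.71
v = 0.40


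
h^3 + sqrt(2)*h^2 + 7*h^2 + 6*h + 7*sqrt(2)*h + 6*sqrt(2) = (h + 1)*(h + 6)*(h + sqrt(2))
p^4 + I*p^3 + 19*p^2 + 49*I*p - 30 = (p - 5*I)*(p + I)*(p + 2*I)*(p + 3*I)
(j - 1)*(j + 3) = j^2 + 2*j - 3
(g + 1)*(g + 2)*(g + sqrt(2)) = g^3 + sqrt(2)*g^2 + 3*g^2 + 2*g + 3*sqrt(2)*g + 2*sqrt(2)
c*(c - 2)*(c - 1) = c^3 - 3*c^2 + 2*c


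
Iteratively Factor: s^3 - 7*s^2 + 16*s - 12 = (s - 2)*(s^2 - 5*s + 6) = (s - 3)*(s - 2)*(s - 2)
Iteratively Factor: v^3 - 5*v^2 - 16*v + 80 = (v - 4)*(v^2 - v - 20) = (v - 5)*(v - 4)*(v + 4)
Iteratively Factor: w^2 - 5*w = (w)*(w - 5)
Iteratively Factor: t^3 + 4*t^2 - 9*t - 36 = (t - 3)*(t^2 + 7*t + 12) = (t - 3)*(t + 4)*(t + 3)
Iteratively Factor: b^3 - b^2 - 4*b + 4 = (b - 1)*(b^2 - 4) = (b - 2)*(b - 1)*(b + 2)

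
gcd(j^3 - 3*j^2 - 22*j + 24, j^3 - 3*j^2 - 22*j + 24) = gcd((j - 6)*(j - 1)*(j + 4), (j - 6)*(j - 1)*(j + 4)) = j^3 - 3*j^2 - 22*j + 24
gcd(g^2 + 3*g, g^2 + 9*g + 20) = 1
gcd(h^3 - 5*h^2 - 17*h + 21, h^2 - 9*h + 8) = h - 1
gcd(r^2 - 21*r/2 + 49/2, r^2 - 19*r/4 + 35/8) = r - 7/2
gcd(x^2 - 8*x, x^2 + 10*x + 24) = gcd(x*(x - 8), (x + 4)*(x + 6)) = 1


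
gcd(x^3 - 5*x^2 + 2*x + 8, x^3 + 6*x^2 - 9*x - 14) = x^2 - x - 2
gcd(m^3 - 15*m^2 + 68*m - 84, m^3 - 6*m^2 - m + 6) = m - 6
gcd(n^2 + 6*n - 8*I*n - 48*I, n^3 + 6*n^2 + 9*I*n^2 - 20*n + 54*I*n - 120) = n + 6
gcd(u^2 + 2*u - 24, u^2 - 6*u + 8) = u - 4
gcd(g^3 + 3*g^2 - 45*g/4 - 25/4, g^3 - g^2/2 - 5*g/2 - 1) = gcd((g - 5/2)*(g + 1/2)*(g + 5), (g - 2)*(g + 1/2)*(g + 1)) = g + 1/2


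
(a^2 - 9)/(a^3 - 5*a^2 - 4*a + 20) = (a^2 - 9)/(a^3 - 5*a^2 - 4*a + 20)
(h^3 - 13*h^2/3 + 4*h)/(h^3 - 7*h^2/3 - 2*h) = (3*h - 4)/(3*h + 2)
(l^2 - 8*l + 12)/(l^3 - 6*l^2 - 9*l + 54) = (l - 2)/(l^2 - 9)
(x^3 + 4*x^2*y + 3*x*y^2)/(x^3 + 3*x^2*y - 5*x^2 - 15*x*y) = (x + y)/(x - 5)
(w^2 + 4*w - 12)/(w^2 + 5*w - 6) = (w - 2)/(w - 1)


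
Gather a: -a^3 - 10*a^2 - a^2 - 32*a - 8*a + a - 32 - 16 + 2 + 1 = -a^3 - 11*a^2 - 39*a - 45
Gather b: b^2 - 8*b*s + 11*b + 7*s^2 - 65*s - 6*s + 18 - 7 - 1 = b^2 + b*(11 - 8*s) + 7*s^2 - 71*s + 10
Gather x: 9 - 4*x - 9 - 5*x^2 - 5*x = -5*x^2 - 9*x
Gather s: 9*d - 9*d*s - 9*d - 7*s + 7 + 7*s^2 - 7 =7*s^2 + s*(-9*d - 7)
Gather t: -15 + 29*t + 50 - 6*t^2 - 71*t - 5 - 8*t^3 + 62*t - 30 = -8*t^3 - 6*t^2 + 20*t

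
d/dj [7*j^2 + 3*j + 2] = 14*j + 3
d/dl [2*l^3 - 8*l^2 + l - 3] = 6*l^2 - 16*l + 1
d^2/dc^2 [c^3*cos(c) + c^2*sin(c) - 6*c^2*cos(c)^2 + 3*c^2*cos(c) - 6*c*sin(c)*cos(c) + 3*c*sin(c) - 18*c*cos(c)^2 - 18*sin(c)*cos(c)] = -c^3*cos(c) - 7*c^2*sin(c) - 3*c^2*cos(c) + 12*c^2*cos(2*c) - 15*c*sin(c) + 36*sqrt(2)*c*sin(2*c + pi/4) + 10*c*cos(c) + 2*sin(c) + 72*sin(2*c) + 12*cos(c) - 18*cos(2*c) - 6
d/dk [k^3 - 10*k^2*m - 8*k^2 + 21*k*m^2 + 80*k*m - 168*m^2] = 3*k^2 - 20*k*m - 16*k + 21*m^2 + 80*m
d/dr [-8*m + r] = 1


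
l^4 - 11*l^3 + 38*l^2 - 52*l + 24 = (l - 6)*(l - 2)^2*(l - 1)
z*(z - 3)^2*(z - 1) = z^4 - 7*z^3 + 15*z^2 - 9*z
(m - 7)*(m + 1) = m^2 - 6*m - 7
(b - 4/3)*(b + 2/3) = b^2 - 2*b/3 - 8/9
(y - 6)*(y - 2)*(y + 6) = y^3 - 2*y^2 - 36*y + 72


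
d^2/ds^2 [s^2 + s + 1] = 2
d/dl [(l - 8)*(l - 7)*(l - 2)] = 3*l^2 - 34*l + 86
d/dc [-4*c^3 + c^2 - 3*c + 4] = -12*c^2 + 2*c - 3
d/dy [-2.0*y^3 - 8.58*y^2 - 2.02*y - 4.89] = -6.0*y^2 - 17.16*y - 2.02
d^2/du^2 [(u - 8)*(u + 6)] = 2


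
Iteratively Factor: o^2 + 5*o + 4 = (o + 4)*(o + 1)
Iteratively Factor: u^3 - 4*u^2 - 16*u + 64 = (u - 4)*(u^2 - 16) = (u - 4)*(u + 4)*(u - 4)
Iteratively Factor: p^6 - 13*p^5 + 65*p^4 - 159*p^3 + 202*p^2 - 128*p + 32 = (p - 1)*(p^5 - 12*p^4 + 53*p^3 - 106*p^2 + 96*p - 32) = (p - 2)*(p - 1)*(p^4 - 10*p^3 + 33*p^2 - 40*p + 16) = (p - 2)*(p - 1)^2*(p^3 - 9*p^2 + 24*p - 16) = (p - 4)*(p - 2)*(p - 1)^2*(p^2 - 5*p + 4) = (p - 4)^2*(p - 2)*(p - 1)^2*(p - 1)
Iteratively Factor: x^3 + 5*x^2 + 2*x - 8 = (x + 4)*(x^2 + x - 2) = (x + 2)*(x + 4)*(x - 1)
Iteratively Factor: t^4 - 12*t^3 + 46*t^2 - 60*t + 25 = (t - 5)*(t^3 - 7*t^2 + 11*t - 5) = (t - 5)^2*(t^2 - 2*t + 1) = (t - 5)^2*(t - 1)*(t - 1)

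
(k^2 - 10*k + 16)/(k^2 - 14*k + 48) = (k - 2)/(k - 6)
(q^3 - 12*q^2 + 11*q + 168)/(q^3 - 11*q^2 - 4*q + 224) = (q + 3)/(q + 4)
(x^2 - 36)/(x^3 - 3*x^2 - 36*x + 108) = 1/(x - 3)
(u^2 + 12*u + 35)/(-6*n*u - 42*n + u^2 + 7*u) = (u + 5)/(-6*n + u)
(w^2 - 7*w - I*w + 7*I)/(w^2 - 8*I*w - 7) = (w - 7)/(w - 7*I)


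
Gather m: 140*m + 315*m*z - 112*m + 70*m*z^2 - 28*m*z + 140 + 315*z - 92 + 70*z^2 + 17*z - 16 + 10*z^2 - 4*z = m*(70*z^2 + 287*z + 28) + 80*z^2 + 328*z + 32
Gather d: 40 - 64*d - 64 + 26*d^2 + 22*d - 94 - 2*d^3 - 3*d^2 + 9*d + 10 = -2*d^3 + 23*d^2 - 33*d - 108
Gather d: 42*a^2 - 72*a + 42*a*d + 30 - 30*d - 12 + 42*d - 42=42*a^2 - 72*a + d*(42*a + 12) - 24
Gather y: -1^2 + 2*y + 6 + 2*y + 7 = 4*y + 12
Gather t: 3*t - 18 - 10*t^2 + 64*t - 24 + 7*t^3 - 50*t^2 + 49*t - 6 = 7*t^3 - 60*t^2 + 116*t - 48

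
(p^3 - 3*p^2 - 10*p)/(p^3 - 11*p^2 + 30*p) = (p + 2)/(p - 6)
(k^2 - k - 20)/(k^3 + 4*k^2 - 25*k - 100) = 1/(k + 5)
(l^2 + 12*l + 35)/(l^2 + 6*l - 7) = (l + 5)/(l - 1)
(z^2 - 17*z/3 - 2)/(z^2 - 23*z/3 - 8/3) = (z - 6)/(z - 8)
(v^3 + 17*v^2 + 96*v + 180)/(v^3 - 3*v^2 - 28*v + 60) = (v^2 + 12*v + 36)/(v^2 - 8*v + 12)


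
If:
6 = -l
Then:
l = -6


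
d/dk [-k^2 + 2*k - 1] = 2 - 2*k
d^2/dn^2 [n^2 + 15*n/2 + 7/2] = 2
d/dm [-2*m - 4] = -2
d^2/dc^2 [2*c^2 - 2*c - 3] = 4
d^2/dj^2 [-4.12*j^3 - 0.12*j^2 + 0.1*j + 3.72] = -24.72*j - 0.24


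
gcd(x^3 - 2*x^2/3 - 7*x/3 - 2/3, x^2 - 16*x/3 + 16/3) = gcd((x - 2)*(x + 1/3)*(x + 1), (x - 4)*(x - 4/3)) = 1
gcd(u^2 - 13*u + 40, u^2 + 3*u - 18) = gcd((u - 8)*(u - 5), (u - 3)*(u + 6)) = 1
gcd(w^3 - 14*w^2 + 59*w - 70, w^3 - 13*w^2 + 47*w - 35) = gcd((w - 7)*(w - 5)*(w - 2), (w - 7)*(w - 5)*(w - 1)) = w^2 - 12*w + 35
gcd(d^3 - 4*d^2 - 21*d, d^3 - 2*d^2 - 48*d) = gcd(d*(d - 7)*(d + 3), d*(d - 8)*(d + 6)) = d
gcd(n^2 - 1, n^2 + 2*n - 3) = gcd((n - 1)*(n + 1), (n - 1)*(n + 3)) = n - 1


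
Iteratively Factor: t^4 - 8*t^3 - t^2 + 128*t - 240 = (t + 4)*(t^3 - 12*t^2 + 47*t - 60) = (t - 4)*(t + 4)*(t^2 - 8*t + 15) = (t - 4)*(t - 3)*(t + 4)*(t - 5)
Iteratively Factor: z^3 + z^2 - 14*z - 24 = (z + 2)*(z^2 - z - 12) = (z + 2)*(z + 3)*(z - 4)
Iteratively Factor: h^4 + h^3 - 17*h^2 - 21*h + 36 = (h + 3)*(h^3 - 2*h^2 - 11*h + 12) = (h + 3)^2*(h^2 - 5*h + 4) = (h - 4)*(h + 3)^2*(h - 1)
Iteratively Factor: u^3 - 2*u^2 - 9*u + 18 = (u + 3)*(u^2 - 5*u + 6) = (u - 3)*(u + 3)*(u - 2)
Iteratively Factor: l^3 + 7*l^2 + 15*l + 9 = (l + 3)*(l^2 + 4*l + 3) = (l + 3)^2*(l + 1)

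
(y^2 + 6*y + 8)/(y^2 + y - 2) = (y + 4)/(y - 1)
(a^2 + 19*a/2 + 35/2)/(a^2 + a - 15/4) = 2*(a + 7)/(2*a - 3)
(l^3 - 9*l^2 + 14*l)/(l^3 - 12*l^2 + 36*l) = (l^2 - 9*l + 14)/(l^2 - 12*l + 36)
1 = 1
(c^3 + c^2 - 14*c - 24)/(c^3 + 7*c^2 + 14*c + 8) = (c^2 - c - 12)/(c^2 + 5*c + 4)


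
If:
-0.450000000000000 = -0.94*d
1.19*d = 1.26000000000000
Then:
No Solution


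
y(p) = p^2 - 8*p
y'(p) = 2*p - 8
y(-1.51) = 14.36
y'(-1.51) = -11.02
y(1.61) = -10.29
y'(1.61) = -4.78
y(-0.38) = 3.18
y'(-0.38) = -8.76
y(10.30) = 23.69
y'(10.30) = 12.60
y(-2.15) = 21.82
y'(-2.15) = -12.30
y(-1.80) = 17.64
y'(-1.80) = -11.60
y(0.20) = -1.56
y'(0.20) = -7.60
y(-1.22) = 11.25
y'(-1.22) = -10.44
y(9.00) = 9.00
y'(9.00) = 10.00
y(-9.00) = 153.00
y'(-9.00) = -26.00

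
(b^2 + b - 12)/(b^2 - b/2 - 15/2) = 2*(b + 4)/(2*b + 5)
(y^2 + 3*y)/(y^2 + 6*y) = (y + 3)/(y + 6)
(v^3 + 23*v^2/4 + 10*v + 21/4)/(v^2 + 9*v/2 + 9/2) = (4*v^2 + 11*v + 7)/(2*(2*v + 3))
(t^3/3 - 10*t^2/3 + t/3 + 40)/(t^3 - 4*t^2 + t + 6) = (t^3 - 10*t^2 + t + 120)/(3*(t^3 - 4*t^2 + t + 6))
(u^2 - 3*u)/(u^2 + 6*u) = (u - 3)/(u + 6)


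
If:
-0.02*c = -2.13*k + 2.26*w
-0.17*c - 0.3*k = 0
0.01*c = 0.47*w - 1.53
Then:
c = -5.77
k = 3.27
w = 3.13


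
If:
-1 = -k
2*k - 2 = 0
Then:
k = 1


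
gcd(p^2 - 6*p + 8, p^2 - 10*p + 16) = p - 2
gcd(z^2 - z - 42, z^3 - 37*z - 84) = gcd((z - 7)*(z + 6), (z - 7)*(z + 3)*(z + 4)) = z - 7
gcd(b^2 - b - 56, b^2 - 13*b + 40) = b - 8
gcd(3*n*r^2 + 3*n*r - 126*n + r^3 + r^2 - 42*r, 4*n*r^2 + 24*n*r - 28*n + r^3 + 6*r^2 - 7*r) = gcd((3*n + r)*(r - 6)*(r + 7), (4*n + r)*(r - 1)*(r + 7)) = r + 7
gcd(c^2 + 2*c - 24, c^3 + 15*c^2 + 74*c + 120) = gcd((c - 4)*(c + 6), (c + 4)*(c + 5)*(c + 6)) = c + 6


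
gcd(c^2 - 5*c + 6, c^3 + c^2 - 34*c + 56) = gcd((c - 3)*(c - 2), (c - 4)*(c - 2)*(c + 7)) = c - 2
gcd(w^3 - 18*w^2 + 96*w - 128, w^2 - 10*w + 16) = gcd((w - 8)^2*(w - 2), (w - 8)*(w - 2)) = w^2 - 10*w + 16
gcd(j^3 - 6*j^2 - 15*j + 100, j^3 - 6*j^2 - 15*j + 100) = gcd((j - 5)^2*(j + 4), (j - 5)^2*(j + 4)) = j^3 - 6*j^2 - 15*j + 100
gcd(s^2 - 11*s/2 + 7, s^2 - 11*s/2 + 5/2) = 1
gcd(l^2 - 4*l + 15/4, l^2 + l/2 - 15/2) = l - 5/2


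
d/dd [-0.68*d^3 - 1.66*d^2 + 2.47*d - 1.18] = -2.04*d^2 - 3.32*d + 2.47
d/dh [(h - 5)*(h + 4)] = 2*h - 1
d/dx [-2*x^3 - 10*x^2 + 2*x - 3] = -6*x^2 - 20*x + 2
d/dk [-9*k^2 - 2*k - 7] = -18*k - 2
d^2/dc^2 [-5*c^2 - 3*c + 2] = -10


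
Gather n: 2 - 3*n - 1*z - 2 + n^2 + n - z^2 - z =n^2 - 2*n - z^2 - 2*z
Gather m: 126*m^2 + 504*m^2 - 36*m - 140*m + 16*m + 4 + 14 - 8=630*m^2 - 160*m + 10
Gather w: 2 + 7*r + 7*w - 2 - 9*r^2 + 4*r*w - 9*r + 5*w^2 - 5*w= -9*r^2 - 2*r + 5*w^2 + w*(4*r + 2)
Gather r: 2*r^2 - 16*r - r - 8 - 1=2*r^2 - 17*r - 9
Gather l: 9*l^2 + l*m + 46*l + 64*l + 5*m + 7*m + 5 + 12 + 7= 9*l^2 + l*(m + 110) + 12*m + 24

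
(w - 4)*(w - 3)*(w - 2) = w^3 - 9*w^2 + 26*w - 24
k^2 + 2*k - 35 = (k - 5)*(k + 7)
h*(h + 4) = h^2 + 4*h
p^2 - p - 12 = (p - 4)*(p + 3)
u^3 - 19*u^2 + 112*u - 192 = (u - 8)^2*(u - 3)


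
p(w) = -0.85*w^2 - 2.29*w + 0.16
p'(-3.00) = 2.81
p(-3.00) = -0.62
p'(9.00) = -17.59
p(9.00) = -89.30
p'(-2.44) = 1.86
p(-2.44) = 0.69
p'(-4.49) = 5.34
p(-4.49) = -6.69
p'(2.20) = -6.03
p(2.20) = -8.99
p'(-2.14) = 1.35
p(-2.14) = 1.17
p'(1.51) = -4.86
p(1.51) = -5.24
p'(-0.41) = -1.59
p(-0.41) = 0.96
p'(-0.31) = -1.76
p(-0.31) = 0.79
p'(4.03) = -9.14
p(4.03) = -22.87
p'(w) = -1.7*w - 2.29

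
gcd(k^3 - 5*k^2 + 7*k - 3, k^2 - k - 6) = k - 3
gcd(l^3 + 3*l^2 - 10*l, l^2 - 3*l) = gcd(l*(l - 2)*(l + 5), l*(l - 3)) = l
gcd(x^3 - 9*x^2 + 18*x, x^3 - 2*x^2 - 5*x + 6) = x - 3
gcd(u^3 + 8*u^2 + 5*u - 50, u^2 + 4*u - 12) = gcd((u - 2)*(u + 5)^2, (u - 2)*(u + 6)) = u - 2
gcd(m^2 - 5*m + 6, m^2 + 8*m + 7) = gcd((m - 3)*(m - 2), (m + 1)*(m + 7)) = 1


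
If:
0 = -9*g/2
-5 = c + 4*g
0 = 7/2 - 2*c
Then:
No Solution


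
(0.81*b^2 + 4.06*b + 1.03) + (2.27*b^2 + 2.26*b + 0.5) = 3.08*b^2 + 6.32*b + 1.53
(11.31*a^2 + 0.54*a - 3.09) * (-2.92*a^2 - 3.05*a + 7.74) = -33.0252*a^4 - 36.0723*a^3 + 94.9152*a^2 + 13.6041*a - 23.9166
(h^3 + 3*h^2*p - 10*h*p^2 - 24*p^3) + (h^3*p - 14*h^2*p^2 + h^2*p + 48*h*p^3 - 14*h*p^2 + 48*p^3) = h^3*p + h^3 - 14*h^2*p^2 + 4*h^2*p + 48*h*p^3 - 24*h*p^2 + 24*p^3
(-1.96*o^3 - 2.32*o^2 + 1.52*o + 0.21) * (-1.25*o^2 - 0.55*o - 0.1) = 2.45*o^5 + 3.978*o^4 - 0.428*o^3 - 0.8665*o^2 - 0.2675*o - 0.021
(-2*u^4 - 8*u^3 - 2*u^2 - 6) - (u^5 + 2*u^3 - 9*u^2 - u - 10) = -u^5 - 2*u^4 - 10*u^3 + 7*u^2 + u + 4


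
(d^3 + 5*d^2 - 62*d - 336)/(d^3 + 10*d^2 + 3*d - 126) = (d - 8)/(d - 3)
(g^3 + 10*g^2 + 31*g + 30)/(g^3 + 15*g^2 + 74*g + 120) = (g^2 + 5*g + 6)/(g^2 + 10*g + 24)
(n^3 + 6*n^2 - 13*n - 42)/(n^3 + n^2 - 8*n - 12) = (n + 7)/(n + 2)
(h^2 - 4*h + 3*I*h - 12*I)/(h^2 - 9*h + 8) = (h^2 + h*(-4 + 3*I) - 12*I)/(h^2 - 9*h + 8)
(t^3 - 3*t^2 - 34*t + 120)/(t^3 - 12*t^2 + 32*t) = (t^2 + t - 30)/(t*(t - 8))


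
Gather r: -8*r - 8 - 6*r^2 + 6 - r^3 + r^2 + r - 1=-r^3 - 5*r^2 - 7*r - 3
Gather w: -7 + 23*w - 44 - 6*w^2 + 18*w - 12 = -6*w^2 + 41*w - 63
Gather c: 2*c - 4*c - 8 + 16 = 8 - 2*c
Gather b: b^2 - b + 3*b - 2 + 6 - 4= b^2 + 2*b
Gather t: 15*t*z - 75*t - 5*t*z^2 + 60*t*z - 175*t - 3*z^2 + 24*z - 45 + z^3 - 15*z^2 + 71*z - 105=t*(-5*z^2 + 75*z - 250) + z^3 - 18*z^2 + 95*z - 150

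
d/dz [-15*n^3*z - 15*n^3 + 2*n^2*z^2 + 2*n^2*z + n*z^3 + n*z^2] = n*(-15*n^2 + 4*n*z + 2*n + 3*z^2 + 2*z)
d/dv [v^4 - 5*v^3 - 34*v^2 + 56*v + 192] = 4*v^3 - 15*v^2 - 68*v + 56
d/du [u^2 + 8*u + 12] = 2*u + 8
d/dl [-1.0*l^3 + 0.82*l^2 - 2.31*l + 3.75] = -3.0*l^2 + 1.64*l - 2.31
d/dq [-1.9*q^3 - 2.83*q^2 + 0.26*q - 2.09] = -5.7*q^2 - 5.66*q + 0.26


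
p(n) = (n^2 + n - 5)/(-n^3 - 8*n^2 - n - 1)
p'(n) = (2*n + 1)/(-n^3 - 8*n^2 - n - 1) + (n^2 + n - 5)*(3*n^2 + 16*n + 1)/(-n^3 - 8*n^2 - n - 1)^2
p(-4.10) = -0.12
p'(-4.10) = 0.09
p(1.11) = 0.20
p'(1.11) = -0.58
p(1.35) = 0.09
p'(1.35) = -0.33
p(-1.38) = 0.37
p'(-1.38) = 0.60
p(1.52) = 0.05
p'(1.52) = -0.23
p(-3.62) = -0.08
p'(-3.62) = 0.09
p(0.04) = 4.71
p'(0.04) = -8.38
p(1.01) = 0.27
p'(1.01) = -0.75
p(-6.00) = -0.37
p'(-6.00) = 0.24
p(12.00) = -0.05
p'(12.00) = 0.00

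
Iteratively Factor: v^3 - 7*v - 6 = (v + 1)*(v^2 - v - 6) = (v + 1)*(v + 2)*(v - 3)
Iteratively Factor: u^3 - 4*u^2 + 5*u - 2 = (u - 1)*(u^2 - 3*u + 2) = (u - 2)*(u - 1)*(u - 1)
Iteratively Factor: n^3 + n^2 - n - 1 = (n + 1)*(n^2 - 1) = (n + 1)^2*(n - 1)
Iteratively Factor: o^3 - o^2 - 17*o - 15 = (o + 1)*(o^2 - 2*o - 15) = (o + 1)*(o + 3)*(o - 5)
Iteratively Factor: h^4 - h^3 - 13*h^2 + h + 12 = (h + 3)*(h^3 - 4*h^2 - h + 4) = (h + 1)*(h + 3)*(h^2 - 5*h + 4) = (h - 1)*(h + 1)*(h + 3)*(h - 4)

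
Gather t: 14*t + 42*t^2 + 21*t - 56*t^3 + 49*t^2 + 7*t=-56*t^3 + 91*t^2 + 42*t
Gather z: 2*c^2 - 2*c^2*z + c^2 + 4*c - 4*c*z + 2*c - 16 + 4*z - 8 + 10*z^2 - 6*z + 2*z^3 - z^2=3*c^2 + 6*c + 2*z^3 + 9*z^2 + z*(-2*c^2 - 4*c - 2) - 24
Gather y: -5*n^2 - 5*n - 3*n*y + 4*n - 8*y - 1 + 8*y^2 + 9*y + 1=-5*n^2 - n + 8*y^2 + y*(1 - 3*n)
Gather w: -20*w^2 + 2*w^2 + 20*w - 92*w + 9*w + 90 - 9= -18*w^2 - 63*w + 81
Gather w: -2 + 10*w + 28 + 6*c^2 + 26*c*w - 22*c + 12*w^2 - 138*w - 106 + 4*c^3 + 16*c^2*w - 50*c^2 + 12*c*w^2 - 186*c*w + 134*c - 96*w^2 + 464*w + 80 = 4*c^3 - 44*c^2 + 112*c + w^2*(12*c - 84) + w*(16*c^2 - 160*c + 336)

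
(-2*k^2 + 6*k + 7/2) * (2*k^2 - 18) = -4*k^4 + 12*k^3 + 43*k^2 - 108*k - 63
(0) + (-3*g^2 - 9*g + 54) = -3*g^2 - 9*g + 54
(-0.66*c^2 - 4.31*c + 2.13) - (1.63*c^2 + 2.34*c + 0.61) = -2.29*c^2 - 6.65*c + 1.52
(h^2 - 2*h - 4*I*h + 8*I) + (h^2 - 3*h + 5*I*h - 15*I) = 2*h^2 - 5*h + I*h - 7*I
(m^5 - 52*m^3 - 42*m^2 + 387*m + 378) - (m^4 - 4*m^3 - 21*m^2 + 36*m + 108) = m^5 - m^4 - 48*m^3 - 21*m^2 + 351*m + 270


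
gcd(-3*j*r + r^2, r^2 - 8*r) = r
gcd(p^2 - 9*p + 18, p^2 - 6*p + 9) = p - 3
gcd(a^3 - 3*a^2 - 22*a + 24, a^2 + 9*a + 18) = 1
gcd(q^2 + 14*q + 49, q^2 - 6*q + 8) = 1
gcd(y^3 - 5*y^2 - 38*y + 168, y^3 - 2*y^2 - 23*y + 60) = y - 4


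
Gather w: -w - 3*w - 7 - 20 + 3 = -4*w - 24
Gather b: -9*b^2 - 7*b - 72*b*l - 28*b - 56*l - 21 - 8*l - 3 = -9*b^2 + b*(-72*l - 35) - 64*l - 24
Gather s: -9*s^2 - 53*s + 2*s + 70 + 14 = -9*s^2 - 51*s + 84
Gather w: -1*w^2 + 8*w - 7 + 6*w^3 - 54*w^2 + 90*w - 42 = 6*w^3 - 55*w^2 + 98*w - 49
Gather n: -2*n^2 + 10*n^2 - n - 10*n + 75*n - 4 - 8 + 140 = 8*n^2 + 64*n + 128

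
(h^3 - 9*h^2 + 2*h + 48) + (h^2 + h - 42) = h^3 - 8*h^2 + 3*h + 6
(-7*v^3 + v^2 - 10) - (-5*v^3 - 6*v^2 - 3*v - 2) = -2*v^3 + 7*v^2 + 3*v - 8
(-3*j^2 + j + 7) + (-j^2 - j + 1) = 8 - 4*j^2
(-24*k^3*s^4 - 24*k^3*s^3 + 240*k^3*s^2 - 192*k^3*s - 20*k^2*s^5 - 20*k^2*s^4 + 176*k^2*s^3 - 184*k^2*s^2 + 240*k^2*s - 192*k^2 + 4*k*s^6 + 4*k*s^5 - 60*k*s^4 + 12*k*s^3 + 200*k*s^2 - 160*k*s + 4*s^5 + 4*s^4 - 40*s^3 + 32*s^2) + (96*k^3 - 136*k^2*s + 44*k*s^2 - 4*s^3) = -24*k^3*s^4 - 24*k^3*s^3 + 240*k^3*s^2 - 192*k^3*s + 96*k^3 - 20*k^2*s^5 - 20*k^2*s^4 + 176*k^2*s^3 - 184*k^2*s^2 + 104*k^2*s - 192*k^2 + 4*k*s^6 + 4*k*s^5 - 60*k*s^4 + 12*k*s^3 + 244*k*s^2 - 160*k*s + 4*s^5 + 4*s^4 - 44*s^3 + 32*s^2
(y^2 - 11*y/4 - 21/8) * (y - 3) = y^3 - 23*y^2/4 + 45*y/8 + 63/8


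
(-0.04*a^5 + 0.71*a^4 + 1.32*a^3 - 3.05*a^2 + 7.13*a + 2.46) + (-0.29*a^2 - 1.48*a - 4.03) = -0.04*a^5 + 0.71*a^4 + 1.32*a^3 - 3.34*a^2 + 5.65*a - 1.57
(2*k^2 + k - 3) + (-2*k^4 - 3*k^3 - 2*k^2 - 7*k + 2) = -2*k^4 - 3*k^3 - 6*k - 1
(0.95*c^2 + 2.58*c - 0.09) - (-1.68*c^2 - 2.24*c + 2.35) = 2.63*c^2 + 4.82*c - 2.44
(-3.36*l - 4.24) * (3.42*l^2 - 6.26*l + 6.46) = -11.4912*l^3 + 6.5328*l^2 + 4.8368*l - 27.3904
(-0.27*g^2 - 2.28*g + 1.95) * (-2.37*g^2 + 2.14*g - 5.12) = 0.6399*g^4 + 4.8258*g^3 - 8.1183*g^2 + 15.8466*g - 9.984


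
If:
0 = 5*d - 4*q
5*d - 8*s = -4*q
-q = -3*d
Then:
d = 0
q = 0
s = 0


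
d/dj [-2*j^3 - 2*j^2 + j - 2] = -6*j^2 - 4*j + 1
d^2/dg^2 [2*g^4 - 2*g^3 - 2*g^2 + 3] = 24*g^2 - 12*g - 4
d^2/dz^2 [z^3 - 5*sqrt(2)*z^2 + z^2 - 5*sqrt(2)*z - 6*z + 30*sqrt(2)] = 6*z - 10*sqrt(2) + 2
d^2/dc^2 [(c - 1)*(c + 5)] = 2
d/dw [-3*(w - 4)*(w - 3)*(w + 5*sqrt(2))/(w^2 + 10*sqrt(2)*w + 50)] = 3*(-w^4 - 20*sqrt(2)*w^3 - 238*w^2 + 35*sqrt(2)*w^2 - 380*sqrt(2)*w + 700*w + 600 + 1750*sqrt(2))/(w^4 + 20*sqrt(2)*w^3 + 300*w^2 + 1000*sqrt(2)*w + 2500)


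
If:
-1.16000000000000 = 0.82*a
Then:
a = -1.41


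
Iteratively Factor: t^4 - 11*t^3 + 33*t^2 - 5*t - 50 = (t + 1)*(t^3 - 12*t^2 + 45*t - 50) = (t - 5)*(t + 1)*(t^2 - 7*t + 10) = (t - 5)*(t - 2)*(t + 1)*(t - 5)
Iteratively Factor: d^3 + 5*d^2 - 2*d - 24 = (d + 4)*(d^2 + d - 6) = (d + 3)*(d + 4)*(d - 2)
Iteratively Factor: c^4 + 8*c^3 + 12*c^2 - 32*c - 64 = (c + 4)*(c^3 + 4*c^2 - 4*c - 16) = (c + 4)^2*(c^2 - 4) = (c + 2)*(c + 4)^2*(c - 2)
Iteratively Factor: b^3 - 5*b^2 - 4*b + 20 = (b + 2)*(b^2 - 7*b + 10) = (b - 2)*(b + 2)*(b - 5)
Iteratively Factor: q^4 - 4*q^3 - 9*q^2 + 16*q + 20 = (q - 5)*(q^3 + q^2 - 4*q - 4) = (q - 5)*(q - 2)*(q^2 + 3*q + 2) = (q - 5)*(q - 2)*(q + 1)*(q + 2)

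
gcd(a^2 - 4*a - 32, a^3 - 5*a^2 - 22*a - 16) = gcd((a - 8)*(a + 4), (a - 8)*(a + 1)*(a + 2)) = a - 8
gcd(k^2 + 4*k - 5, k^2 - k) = k - 1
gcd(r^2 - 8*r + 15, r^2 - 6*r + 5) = r - 5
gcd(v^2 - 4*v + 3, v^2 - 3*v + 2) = v - 1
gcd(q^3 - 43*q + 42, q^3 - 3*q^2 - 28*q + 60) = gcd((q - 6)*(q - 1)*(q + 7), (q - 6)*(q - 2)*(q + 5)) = q - 6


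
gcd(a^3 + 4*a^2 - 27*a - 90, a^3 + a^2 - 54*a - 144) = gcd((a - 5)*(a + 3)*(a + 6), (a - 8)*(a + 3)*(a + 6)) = a^2 + 9*a + 18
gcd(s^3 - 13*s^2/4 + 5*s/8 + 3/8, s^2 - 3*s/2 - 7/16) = s + 1/4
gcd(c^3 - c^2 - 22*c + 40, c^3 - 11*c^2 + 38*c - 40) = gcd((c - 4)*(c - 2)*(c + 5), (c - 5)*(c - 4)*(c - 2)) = c^2 - 6*c + 8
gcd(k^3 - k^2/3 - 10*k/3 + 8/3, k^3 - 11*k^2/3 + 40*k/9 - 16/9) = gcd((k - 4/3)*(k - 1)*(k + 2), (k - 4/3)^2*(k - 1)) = k^2 - 7*k/3 + 4/3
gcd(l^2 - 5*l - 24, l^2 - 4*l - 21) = l + 3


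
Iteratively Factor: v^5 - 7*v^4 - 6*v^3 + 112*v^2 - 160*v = (v)*(v^4 - 7*v^3 - 6*v^2 + 112*v - 160) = v*(v - 5)*(v^3 - 2*v^2 - 16*v + 32) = v*(v - 5)*(v - 4)*(v^2 + 2*v - 8) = v*(v - 5)*(v - 4)*(v - 2)*(v + 4)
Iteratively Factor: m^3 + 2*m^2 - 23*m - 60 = (m + 3)*(m^2 - m - 20) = (m + 3)*(m + 4)*(m - 5)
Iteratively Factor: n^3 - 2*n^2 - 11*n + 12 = (n - 4)*(n^2 + 2*n - 3) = (n - 4)*(n + 3)*(n - 1)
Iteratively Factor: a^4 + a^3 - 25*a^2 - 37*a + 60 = (a + 4)*(a^3 - 3*a^2 - 13*a + 15) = (a - 5)*(a + 4)*(a^2 + 2*a - 3) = (a - 5)*(a + 3)*(a + 4)*(a - 1)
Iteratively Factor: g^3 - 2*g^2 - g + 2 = (g + 1)*(g^2 - 3*g + 2) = (g - 1)*(g + 1)*(g - 2)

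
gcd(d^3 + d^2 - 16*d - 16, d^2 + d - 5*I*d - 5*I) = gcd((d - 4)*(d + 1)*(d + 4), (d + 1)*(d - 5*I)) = d + 1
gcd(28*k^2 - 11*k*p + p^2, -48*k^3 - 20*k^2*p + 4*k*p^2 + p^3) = -4*k + p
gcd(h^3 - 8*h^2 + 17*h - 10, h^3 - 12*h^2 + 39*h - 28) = h - 1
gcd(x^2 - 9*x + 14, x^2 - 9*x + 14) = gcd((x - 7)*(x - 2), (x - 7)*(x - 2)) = x^2 - 9*x + 14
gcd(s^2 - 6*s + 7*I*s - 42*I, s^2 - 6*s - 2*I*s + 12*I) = s - 6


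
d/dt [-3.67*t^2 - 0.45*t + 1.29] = -7.34*t - 0.45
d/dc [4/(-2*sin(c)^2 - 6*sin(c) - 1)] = 8*(2*sin(c) + 3)*cos(c)/(6*sin(c) - cos(2*c) + 2)^2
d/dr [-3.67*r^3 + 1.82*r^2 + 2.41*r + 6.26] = -11.01*r^2 + 3.64*r + 2.41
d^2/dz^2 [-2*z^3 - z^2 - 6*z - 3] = -12*z - 2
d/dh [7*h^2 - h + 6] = 14*h - 1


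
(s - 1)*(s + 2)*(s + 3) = s^3 + 4*s^2 + s - 6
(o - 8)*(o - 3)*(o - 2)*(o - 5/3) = o^4 - 44*o^3/3 + 203*o^2/3 - 374*o/3 + 80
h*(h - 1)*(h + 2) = h^3 + h^2 - 2*h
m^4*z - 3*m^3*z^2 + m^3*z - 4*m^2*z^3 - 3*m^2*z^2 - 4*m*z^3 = m*(m - 4*z)*(m + z)*(m*z + z)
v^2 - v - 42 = (v - 7)*(v + 6)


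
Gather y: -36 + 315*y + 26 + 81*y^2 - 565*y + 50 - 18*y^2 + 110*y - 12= 63*y^2 - 140*y + 28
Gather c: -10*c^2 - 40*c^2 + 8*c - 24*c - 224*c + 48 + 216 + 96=-50*c^2 - 240*c + 360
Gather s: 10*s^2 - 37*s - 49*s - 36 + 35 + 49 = 10*s^2 - 86*s + 48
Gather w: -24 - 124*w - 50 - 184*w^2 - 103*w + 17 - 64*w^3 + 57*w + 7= -64*w^3 - 184*w^2 - 170*w - 50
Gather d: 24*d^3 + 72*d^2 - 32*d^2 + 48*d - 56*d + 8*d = 24*d^3 + 40*d^2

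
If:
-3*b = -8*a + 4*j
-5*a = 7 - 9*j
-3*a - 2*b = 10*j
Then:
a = -154/335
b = -644/335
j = 35/67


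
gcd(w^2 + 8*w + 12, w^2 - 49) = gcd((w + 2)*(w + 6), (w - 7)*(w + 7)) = 1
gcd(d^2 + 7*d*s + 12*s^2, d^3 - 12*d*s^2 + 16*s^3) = d + 4*s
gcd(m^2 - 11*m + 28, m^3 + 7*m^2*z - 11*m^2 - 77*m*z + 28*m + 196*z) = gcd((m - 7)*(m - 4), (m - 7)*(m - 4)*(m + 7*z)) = m^2 - 11*m + 28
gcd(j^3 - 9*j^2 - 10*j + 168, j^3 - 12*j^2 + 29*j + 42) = j^2 - 13*j + 42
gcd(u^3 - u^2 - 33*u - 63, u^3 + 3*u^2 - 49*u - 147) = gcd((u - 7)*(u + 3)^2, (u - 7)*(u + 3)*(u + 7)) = u^2 - 4*u - 21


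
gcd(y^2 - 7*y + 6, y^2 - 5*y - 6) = y - 6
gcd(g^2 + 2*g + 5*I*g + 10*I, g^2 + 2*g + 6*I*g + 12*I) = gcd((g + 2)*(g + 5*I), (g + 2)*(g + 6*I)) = g + 2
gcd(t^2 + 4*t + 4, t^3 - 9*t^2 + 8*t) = 1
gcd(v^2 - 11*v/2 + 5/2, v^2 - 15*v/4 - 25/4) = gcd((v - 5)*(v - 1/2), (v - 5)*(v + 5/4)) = v - 5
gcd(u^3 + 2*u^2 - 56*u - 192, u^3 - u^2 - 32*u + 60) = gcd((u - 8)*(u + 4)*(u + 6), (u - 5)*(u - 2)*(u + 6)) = u + 6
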